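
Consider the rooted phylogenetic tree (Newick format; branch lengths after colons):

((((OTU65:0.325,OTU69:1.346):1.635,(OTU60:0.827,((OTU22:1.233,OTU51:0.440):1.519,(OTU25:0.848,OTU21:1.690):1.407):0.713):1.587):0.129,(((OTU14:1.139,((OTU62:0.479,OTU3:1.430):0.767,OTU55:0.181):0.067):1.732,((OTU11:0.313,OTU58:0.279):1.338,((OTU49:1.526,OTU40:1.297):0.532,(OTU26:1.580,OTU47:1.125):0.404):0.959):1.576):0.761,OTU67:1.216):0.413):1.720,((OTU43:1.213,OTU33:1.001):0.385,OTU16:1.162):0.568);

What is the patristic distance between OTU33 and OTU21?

The path runs OTU33 → … → MRCA → … → OTU21; the MRCA is the root of the tree.
Branch lengths along that path: 1.001 + 0.385 + 0.568 + 1.720 + 0.129 + 1.587 + 0.713 + 1.407 + 1.690 = 9.200.

9.200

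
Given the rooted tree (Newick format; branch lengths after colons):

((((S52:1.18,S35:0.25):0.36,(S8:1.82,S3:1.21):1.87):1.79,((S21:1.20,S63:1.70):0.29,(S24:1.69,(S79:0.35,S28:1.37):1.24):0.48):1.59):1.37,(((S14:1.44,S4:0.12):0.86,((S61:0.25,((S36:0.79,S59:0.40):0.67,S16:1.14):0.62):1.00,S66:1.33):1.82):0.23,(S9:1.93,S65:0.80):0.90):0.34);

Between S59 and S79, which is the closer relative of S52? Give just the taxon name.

The MRCA of S52 and S79 subtends (((S52,S35),(S8,S3)),((S21,S63),(S24,(S79,S28)))) (9 taxa).
The MRCA of S52 and S59 is the root, subtending the entire tree (18 taxa).
The first is nested inside the second, so S52 shares a more recent common ancestor with S79.

S79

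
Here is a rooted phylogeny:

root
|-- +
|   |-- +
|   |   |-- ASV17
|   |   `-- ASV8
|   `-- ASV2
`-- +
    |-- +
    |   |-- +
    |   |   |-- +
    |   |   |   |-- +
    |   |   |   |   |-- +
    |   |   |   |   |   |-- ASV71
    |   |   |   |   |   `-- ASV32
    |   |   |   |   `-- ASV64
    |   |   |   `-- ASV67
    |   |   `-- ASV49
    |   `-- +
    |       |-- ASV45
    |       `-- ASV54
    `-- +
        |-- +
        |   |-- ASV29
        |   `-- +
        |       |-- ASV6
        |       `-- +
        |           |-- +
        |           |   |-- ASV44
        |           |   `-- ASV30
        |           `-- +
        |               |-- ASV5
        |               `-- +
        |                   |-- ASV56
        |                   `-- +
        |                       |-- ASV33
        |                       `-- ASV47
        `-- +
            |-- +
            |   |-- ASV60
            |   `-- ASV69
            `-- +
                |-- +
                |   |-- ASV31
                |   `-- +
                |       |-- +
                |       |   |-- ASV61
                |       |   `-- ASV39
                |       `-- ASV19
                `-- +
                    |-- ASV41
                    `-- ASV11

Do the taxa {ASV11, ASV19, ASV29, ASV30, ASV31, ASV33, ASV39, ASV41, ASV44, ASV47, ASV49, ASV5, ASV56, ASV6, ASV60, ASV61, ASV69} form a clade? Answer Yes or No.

No

The MRCA of the listed taxa subtends ((((((ASV71,ASV32),ASV64),ASV67),ASV49),(ASV45,ASV54)),((ASV29,(ASV6,((ASV44,ASV30),(ASV5,(ASV56,(ASV33,ASV47)))))),((ASV60,ASV69),((ASV31,((ASV61,ASV39),ASV19)),(ASV41,ASV11))))).
That clade also contains ASV32, ASV45, ASV54, ASV64, ASV67, ASV71, which are not in the proposed group, so the group is not monophyletic.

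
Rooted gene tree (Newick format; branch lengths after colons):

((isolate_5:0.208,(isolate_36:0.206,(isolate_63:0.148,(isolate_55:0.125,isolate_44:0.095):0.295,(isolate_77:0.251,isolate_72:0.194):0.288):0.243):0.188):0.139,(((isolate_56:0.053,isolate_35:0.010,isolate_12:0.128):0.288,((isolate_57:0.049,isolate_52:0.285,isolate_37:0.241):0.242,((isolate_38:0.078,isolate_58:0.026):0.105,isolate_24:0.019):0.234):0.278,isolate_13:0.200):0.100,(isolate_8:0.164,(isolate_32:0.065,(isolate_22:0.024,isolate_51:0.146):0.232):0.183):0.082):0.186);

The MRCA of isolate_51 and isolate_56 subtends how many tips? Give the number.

The MRCA of isolate_51 and isolate_56 is the node subtending (((isolate_56,isolate_35,isolate_12),((isolate_57,isolate_52,isolate_37),((isolate_38,isolate_58),isolate_24)),isolate_13),(isolate_8,(isolate_32,(isolate_22,isolate_51)))).
That clade contains 14 terminal taxa: isolate_12, isolate_13, isolate_22, isolate_24, isolate_32, isolate_35, isolate_37, isolate_38, isolate_51, isolate_52, isolate_56, isolate_57, isolate_58, isolate_8.

14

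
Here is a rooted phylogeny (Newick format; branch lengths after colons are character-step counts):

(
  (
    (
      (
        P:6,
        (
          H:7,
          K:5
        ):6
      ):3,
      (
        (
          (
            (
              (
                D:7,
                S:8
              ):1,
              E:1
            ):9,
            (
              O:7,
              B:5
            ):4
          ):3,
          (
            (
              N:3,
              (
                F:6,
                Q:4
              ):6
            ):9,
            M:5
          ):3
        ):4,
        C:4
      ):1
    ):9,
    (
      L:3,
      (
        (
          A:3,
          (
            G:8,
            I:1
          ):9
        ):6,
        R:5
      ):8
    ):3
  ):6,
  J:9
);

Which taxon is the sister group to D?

D attaches to the tree at the node subtending (D,S).
The other lineage descending from that same node — the sister group — is the single tip S.

S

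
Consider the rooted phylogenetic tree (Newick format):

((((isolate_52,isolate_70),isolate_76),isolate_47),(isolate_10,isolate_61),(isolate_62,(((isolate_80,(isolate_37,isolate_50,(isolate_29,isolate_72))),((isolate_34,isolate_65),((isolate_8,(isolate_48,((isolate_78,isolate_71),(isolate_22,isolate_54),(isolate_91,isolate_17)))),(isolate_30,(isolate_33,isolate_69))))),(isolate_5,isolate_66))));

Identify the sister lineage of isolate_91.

isolate_17

isolate_91 attaches to the tree at the node subtending (isolate_91,isolate_17).
The other lineage descending from that same node — the sister group — is the single tip isolate_17.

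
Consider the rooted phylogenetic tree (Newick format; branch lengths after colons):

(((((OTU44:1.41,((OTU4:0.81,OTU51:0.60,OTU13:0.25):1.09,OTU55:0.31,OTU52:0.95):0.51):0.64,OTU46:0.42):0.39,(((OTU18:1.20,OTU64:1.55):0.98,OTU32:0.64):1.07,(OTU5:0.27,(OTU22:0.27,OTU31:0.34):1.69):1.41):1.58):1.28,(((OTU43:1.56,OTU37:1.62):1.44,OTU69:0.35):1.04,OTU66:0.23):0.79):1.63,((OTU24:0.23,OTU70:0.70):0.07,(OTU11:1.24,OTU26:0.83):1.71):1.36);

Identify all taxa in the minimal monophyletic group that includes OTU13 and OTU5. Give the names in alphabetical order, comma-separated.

Tracing OTU13: it sits inside (OTU4,OTU51,OTU13).
Tracing OTU5: it sits inside (OTU5,(OTU22,OTU31)).
The smallest clade enclosing both is (((OTU44,((OTU4,OTU51,OTU13),OTU55,OTU52)),OTU46),(((OTU18,OTU64),OTU32),(OTU5,(OTU22,OTU31)))); the answer is its 13 terminal taxa in alphabetical order.

OTU13, OTU18, OTU22, OTU31, OTU32, OTU4, OTU44, OTU46, OTU5, OTU51, OTU52, OTU55, OTU64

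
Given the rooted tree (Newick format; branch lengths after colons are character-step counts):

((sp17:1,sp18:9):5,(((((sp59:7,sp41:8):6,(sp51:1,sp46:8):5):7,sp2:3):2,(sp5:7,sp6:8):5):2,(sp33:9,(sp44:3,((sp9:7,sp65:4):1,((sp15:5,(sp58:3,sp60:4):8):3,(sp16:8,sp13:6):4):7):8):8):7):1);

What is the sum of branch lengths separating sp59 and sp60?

The path runs sp59 → … → MRCA → … → sp60; the MRCA is the node subtending (((((sp59,sp41),(sp51,sp46)),sp2),(sp5,sp6)),(sp33,(sp44,((sp9,sp65),((sp15,(sp58,sp60)),(sp16,sp13)))))).
Branch lengths along that path: 7 + 6 + 7 + 2 + 2 + 7 + 8 + 8 + 7 + 3 + 8 + 4 = 69.

69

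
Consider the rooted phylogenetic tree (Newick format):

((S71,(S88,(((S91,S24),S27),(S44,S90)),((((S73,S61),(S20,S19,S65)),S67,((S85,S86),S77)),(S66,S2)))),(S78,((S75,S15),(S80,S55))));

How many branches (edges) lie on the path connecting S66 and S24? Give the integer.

The MRCA of S66 and S24 is the node subtending (S88,(((S91,S24),S27),(S44,S90)),((((S73,S61),(S20,S19,S65)),S67,((S85,S86),S77)),(S66,S2))).
From S66 up to that node: 3 branches. From S24 up to the same node: 4 branches. Total: 3 + 4 = 7.

7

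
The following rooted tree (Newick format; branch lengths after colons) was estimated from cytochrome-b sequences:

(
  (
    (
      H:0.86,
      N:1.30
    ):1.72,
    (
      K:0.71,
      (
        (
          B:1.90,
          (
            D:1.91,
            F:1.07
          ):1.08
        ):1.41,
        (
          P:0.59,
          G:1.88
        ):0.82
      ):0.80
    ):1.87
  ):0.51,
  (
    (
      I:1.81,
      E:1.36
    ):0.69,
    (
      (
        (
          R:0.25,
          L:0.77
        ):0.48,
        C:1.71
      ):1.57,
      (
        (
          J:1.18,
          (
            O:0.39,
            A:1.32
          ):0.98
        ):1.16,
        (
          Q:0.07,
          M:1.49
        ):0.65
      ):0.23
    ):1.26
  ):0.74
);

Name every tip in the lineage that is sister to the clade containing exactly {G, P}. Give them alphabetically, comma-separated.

The clade containing exactly {G, P} attaches to the tree at the node subtending ((B,(D,F)),(P,G)).
The other lineage descending from that same node — the sister group — is (B,(D,F)); its 3 tips in alphabetical order are the answer.

B, D, F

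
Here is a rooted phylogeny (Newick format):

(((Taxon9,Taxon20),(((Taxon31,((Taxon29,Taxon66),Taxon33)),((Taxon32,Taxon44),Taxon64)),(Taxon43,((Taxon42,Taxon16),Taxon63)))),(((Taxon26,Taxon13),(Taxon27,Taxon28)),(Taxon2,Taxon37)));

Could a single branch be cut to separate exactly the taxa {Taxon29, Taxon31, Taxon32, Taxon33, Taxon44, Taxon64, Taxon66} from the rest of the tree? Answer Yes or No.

The most recent common ancestor of these taxa subtends ((Taxon31,((Taxon29,Taxon66),Taxon33)),((Taxon32,Taxon44),Taxon64)).
That clade has exactly 7 tips — every listed taxon and nothing else — so the group is monophyletic.

Yes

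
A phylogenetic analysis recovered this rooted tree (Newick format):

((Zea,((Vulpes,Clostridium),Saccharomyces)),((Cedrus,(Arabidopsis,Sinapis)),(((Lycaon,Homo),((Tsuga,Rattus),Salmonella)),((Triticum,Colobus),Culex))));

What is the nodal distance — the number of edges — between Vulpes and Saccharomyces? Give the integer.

The MRCA of Vulpes and Saccharomyces is the node subtending ((Vulpes,Clostridium),Saccharomyces).
From Vulpes up to that node: 2 branches. From Saccharomyces up to the same node: 1 branch. Total: 2 + 1 = 3.

3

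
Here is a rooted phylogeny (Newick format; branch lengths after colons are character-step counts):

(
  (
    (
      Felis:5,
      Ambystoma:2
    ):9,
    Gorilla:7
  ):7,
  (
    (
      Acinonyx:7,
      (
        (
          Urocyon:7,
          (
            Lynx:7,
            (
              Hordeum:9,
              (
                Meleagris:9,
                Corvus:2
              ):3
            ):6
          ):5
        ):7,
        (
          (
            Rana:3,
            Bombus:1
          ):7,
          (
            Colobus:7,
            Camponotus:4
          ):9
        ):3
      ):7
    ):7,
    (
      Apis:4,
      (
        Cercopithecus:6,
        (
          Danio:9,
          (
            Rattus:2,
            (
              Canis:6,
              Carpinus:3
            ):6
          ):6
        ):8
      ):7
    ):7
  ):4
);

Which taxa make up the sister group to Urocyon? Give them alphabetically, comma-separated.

Corvus, Hordeum, Lynx, Meleagris

Urocyon attaches to the tree at the node subtending (Urocyon,(Lynx,(Hordeum,(Meleagris,Corvus)))).
The other lineage descending from that same node — the sister group — is (Lynx,(Hordeum,(Meleagris,Corvus))); its 4 tips in alphabetical order are the answer.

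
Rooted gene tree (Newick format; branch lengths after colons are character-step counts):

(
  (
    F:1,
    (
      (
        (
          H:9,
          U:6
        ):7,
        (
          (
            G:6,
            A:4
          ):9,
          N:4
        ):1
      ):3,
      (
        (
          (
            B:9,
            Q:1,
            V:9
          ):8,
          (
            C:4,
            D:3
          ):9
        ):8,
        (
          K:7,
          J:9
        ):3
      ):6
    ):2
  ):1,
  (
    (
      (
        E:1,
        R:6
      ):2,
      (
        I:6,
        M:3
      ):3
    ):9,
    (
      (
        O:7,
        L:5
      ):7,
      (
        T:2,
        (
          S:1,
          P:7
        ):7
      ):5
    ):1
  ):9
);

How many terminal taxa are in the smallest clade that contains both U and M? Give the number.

22

The MRCA of U and M is the root, so the clade is the entire tree.
That clade contains 22 terminal taxa: A, B, C, D, E, F, G, H, I, J, K, L, M, N, O, P, Q, R, S, T, U, V.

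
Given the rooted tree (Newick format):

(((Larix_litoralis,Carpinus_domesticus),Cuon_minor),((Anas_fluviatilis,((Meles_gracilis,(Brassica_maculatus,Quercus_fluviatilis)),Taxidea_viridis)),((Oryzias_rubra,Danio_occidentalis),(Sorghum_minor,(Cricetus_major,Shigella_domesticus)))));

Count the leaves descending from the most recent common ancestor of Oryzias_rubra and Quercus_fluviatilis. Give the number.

The MRCA of Oryzias_rubra and Quercus_fluviatilis is the node subtending ((Anas_fluviatilis,((Meles_gracilis,(Brassica_maculatus,Quercus_fluviatilis)),Taxidea_viridis)),((Oryzias_rubra,Danio_occidentalis),(Sorghum_minor,(Cricetus_major,Shigella_domesticus)))).
That clade contains 10 terminal taxa: Anas_fluviatilis, Brassica_maculatus, Cricetus_major, Danio_occidentalis, Meles_gracilis, Oryzias_rubra, Quercus_fluviatilis, Shigella_domesticus, Sorghum_minor, Taxidea_viridis.

10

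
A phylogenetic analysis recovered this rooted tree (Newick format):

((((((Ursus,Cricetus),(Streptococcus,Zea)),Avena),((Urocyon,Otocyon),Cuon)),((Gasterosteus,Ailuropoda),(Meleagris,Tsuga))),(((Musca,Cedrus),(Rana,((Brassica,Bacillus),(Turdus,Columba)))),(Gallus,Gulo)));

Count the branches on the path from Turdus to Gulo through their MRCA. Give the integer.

7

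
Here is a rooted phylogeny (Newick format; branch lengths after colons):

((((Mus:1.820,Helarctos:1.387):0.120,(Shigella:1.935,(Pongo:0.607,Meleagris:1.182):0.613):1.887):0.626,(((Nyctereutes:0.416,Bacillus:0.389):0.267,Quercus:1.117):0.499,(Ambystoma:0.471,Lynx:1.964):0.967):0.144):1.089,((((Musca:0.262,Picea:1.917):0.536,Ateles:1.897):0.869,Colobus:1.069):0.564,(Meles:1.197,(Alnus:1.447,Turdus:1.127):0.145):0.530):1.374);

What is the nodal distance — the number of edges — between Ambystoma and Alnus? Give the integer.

8

The MRCA of Ambystoma and Alnus is the root of the tree.
From Ambystoma up to that node: 4 branches. From Alnus up to the same node: 4 branches. Total: 4 + 4 = 8.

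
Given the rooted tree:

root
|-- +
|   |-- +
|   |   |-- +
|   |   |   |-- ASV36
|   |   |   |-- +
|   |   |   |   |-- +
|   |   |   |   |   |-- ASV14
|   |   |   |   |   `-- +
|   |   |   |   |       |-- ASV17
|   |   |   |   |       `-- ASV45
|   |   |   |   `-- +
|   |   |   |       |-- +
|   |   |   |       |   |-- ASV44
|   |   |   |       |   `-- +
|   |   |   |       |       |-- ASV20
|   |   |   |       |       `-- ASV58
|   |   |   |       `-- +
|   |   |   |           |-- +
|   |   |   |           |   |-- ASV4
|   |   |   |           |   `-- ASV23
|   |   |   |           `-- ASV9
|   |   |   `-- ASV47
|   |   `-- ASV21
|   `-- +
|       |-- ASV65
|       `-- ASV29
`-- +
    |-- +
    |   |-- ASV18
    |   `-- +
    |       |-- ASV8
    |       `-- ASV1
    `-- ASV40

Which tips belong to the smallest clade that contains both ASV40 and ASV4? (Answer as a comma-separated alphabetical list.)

Tracing ASV40: it sits inside ((ASV18,(ASV8,ASV1)),ASV40).
Tracing ASV4: it sits inside (ASV4,ASV23).
The smallest clade enclosing both is the whole tree (their MRCA is the root), so the answer is all 18 tips in alphabetical order.

ASV1, ASV14, ASV17, ASV18, ASV20, ASV21, ASV23, ASV29, ASV36, ASV4, ASV40, ASV44, ASV45, ASV47, ASV58, ASV65, ASV8, ASV9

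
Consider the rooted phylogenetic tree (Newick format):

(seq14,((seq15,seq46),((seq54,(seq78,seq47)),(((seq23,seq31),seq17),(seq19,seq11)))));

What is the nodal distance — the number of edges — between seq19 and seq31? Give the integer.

The MRCA of seq19 and seq31 is the node subtending (((seq23,seq31),seq17),(seq19,seq11)).
From seq19 up to that node: 2 branches. From seq31 up to the same node: 3 branches. Total: 2 + 3 = 5.

5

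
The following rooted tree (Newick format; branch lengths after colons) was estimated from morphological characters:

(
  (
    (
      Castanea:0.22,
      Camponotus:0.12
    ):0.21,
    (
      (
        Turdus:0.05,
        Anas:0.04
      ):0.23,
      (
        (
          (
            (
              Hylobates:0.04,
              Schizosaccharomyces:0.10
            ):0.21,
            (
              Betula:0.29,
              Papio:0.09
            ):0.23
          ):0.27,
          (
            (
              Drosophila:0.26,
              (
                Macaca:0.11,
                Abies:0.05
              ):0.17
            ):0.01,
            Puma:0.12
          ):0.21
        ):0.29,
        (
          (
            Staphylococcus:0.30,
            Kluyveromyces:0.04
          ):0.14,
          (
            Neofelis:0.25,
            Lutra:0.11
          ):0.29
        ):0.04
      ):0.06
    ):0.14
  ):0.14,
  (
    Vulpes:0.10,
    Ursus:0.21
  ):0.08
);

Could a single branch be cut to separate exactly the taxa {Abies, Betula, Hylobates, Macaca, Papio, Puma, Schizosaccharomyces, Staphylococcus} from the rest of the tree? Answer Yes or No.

The MRCA of the listed taxa subtends ((((Hylobates,Schizosaccharomyces),(Betula,Papio)),((Drosophila,(Macaca,Abies)),Puma)),((Staphylococcus,Kluyveromyces),(Neofelis,Lutra))).
That clade also contains Drosophila, Kluyveromyces, Lutra, Neofelis, which are not in the proposed group, so the group is not monophyletic.

No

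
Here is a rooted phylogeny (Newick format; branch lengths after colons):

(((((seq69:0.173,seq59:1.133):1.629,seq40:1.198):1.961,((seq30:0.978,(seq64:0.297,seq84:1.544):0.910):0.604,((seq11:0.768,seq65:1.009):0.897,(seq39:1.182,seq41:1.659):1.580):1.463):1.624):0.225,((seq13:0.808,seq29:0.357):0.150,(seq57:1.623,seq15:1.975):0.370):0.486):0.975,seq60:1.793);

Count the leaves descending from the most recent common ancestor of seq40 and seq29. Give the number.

The MRCA of seq40 and seq29 is the node subtending ((((seq69,seq59),seq40),((seq30,(seq64,seq84)),((seq11,seq65),(seq39,seq41)))),((seq13,seq29),(seq57,seq15))).
That clade contains 14 terminal taxa: seq11, seq13, seq15, seq29, seq30, seq39, seq40, seq41, seq57, seq59, seq64, seq65, seq69, seq84.

14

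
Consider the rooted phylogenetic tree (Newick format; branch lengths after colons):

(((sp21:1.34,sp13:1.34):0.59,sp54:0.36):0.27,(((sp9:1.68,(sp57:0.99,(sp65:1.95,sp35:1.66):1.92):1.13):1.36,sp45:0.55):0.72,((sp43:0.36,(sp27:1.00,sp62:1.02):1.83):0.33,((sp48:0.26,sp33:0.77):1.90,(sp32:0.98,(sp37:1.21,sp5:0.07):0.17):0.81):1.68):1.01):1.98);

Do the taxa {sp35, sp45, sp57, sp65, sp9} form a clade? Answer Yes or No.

Yes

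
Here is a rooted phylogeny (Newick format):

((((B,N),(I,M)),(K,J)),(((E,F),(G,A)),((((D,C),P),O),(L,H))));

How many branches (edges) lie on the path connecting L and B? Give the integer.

The MRCA of L and B is the root of the tree.
From L up to that node: 4 branches. From B up to the same node: 4 branches. Total: 4 + 4 = 8.

8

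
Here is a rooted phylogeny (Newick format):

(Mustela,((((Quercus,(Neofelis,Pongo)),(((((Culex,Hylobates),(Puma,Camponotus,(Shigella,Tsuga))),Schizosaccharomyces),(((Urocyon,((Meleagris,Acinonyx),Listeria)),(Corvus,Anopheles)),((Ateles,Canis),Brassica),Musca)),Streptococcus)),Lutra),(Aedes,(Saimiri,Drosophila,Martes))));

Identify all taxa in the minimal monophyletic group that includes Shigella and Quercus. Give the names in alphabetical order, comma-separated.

Acinonyx, Anopheles, Ateles, Brassica, Camponotus, Canis, Corvus, Culex, Hylobates, Listeria, Meleagris, Musca, Neofelis, Pongo, Puma, Quercus, Schizosaccharomyces, Shigella, Streptococcus, Tsuga, Urocyon

Tracing Shigella: it sits inside (Shigella,Tsuga).
Tracing Quercus: it sits inside (Quercus,(Neofelis,Pongo)).
The smallest clade enclosing both is ((Quercus,(Neofelis,Pongo)),(((((Culex,Hylobates),(Puma,Camponotus,(Shigella,Tsuga))),Schizosaccharomyces),(((Urocyon,((Meleagris,Acinonyx),Listeria)),(Corvus,Anopheles)),((Ateles,Canis),Brassica),Musca)),Streptococcus)); the answer is its 21 terminal taxa in alphabetical order.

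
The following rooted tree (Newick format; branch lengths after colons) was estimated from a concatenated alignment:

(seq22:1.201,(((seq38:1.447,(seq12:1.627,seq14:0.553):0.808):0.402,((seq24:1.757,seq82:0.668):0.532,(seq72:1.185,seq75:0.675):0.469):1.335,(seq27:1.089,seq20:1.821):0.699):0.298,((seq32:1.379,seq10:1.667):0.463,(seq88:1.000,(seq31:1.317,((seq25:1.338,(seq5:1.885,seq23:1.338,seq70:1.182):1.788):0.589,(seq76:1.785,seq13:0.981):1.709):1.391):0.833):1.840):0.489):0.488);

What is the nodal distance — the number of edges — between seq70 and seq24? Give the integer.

11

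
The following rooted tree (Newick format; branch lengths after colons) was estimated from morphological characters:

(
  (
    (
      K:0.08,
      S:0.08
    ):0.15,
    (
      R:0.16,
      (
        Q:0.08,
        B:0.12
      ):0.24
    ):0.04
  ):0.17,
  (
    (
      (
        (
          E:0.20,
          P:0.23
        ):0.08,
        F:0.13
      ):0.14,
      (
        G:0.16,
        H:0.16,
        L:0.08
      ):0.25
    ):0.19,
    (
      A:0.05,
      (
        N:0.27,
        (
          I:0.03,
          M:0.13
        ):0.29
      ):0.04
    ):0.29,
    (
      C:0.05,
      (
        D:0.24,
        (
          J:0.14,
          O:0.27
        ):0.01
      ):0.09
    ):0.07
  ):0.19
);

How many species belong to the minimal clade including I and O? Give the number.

14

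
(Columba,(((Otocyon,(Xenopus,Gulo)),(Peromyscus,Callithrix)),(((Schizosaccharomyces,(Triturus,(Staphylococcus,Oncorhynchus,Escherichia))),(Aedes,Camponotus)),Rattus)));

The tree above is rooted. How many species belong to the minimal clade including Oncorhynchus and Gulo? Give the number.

The MRCA of Oncorhynchus and Gulo is the node subtending (((Otocyon,(Xenopus,Gulo)),(Peromyscus,Callithrix)),(((Schizosaccharomyces,(Triturus,(Staphylococcus,Oncorhynchus,Escherichia))),(Aedes,Camponotus)),Rattus)).
That clade contains 13 terminal taxa: Aedes, Callithrix, Camponotus, Escherichia, Gulo, Oncorhynchus, Otocyon, Peromyscus, Rattus, Schizosaccharomyces, Staphylococcus, Triturus, Xenopus.

13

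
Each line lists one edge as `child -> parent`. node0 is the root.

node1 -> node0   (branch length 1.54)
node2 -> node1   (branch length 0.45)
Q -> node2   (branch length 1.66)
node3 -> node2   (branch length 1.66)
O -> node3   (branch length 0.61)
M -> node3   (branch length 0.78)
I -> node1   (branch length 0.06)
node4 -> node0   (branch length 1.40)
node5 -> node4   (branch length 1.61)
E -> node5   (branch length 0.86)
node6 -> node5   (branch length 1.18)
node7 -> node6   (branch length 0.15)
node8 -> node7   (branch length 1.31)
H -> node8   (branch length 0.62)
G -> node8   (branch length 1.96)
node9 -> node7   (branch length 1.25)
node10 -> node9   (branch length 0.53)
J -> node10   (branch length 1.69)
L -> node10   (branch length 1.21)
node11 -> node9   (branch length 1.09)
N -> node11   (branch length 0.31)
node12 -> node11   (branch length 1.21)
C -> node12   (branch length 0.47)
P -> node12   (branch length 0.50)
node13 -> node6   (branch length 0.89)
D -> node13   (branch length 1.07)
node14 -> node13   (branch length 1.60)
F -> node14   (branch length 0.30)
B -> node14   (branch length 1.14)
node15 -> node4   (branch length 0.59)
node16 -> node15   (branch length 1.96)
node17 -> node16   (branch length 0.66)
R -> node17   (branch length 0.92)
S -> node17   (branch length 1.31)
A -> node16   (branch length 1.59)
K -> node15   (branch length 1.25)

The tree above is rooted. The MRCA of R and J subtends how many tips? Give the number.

The MRCA of R and J is the node subtending ((E,(((H,G),((J,L),(N,(C,P)))),(D,(F,B)))),(((R,S),A),K)).
That clade contains 15 terminal taxa: A, B, C, D, E, F, G, H, J, K, L, N, P, R, S.

15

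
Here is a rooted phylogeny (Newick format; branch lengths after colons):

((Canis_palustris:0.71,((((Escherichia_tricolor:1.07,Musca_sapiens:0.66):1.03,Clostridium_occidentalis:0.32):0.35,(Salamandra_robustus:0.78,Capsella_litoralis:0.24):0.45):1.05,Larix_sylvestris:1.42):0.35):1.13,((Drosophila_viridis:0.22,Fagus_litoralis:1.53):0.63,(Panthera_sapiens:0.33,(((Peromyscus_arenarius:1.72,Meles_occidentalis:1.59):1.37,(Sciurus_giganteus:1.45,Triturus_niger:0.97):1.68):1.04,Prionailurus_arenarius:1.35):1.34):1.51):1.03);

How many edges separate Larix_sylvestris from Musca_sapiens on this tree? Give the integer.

The MRCA of Larix_sylvestris and Musca_sapiens is the node subtending ((((Escherichia_tricolor,Musca_sapiens),Clostridium_occidentalis),(Salamandra_robustus,Capsella_litoralis)),Larix_sylvestris).
From Larix_sylvestris up to that node: 1 branch. From Musca_sapiens up to the same node: 4 branches. Total: 1 + 4 = 5.

5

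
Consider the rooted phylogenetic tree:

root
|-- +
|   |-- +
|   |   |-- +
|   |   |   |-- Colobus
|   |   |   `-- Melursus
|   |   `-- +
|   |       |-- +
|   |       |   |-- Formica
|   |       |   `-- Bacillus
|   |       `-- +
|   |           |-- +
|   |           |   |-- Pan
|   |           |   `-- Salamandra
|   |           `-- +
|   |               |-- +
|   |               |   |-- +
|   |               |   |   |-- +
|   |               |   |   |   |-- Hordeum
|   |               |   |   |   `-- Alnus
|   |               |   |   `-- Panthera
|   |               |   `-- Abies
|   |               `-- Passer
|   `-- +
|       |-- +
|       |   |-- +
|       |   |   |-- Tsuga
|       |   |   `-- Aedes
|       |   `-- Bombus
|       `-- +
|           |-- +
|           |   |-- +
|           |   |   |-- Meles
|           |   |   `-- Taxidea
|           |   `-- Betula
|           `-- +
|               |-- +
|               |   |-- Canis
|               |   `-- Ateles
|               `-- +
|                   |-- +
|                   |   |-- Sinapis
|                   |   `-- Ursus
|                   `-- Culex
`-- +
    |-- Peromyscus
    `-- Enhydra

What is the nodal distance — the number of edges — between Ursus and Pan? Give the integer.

11

The MRCA of Ursus and Pan is the node subtending (((Colobus,Melursus),((Formica,Bacillus),((Pan,Salamandra),((((Hordeum,Alnus),Panthera),Abies),Passer)))),(((Tsuga,Aedes),Bombus),(((Meles,Taxidea),Betula),((Canis,Ateles),((Sinapis,Ursus),Culex))))).
From Ursus up to that node: 6 branches. From Pan up to the same node: 5 branches. Total: 6 + 5 = 11.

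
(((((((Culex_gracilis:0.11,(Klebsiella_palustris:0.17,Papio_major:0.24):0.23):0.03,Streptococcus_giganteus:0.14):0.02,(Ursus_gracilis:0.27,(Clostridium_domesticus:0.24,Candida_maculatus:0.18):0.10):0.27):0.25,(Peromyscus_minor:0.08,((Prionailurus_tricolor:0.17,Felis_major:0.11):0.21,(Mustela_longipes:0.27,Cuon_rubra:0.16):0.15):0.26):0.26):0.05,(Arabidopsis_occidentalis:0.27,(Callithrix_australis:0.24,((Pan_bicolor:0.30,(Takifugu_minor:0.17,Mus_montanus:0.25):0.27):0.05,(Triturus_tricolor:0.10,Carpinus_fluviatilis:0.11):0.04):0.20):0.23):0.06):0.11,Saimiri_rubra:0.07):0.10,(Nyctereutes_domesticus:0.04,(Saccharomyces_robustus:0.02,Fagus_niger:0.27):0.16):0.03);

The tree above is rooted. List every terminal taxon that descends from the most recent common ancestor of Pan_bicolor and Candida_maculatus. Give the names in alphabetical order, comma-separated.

Tracing Pan_bicolor: it sits inside (Pan_bicolor,(Takifugu_minor,Mus_montanus)).
Tracing Candida_maculatus: it sits inside (Clostridium_domesticus,Candida_maculatus).
The smallest clade enclosing both is (((((Culex_gracilis,(Klebsiella_palustris,Papio_major)),Streptococcus_giganteus),(Ursus_gracilis,(Clostridium_domesticus,Candida_maculatus))),(Peromyscus_minor,((Prionailurus_tricolor,Felis_major),(Mustela_longipes,Cuon_rubra)))),(Arabidopsis_occidentalis,(Callithrix_australis,((Pan_bicolor,(Takifugu_minor,Mus_montanus)),(Triturus_tricolor,Carpinus_fluviatilis))))); the answer is its 19 terminal taxa in alphabetical order.

Arabidopsis_occidentalis, Callithrix_australis, Candida_maculatus, Carpinus_fluviatilis, Clostridium_domesticus, Culex_gracilis, Cuon_rubra, Felis_major, Klebsiella_palustris, Mus_montanus, Mustela_longipes, Pan_bicolor, Papio_major, Peromyscus_minor, Prionailurus_tricolor, Streptococcus_giganteus, Takifugu_minor, Triturus_tricolor, Ursus_gracilis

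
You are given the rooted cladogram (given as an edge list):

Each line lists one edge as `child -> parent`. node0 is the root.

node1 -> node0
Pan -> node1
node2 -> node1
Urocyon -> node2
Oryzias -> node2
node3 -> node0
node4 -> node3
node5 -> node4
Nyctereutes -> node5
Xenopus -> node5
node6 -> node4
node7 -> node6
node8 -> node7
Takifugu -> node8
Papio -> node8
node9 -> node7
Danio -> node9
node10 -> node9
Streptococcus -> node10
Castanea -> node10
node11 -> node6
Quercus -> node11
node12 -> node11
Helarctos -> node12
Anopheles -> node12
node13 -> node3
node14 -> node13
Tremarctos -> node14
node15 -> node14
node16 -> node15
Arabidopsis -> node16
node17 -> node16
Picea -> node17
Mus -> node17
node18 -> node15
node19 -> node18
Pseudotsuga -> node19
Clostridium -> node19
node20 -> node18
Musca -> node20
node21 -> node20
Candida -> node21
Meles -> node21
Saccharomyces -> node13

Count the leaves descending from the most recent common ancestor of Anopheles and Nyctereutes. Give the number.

The MRCA of Anopheles and Nyctereutes is the node subtending ((Nyctereutes,Xenopus),(((Takifugu,Papio),(Danio,(Streptococcus,Castanea))),(Quercus,(Helarctos,Anopheles)))).
That clade contains 10 terminal taxa: Anopheles, Castanea, Danio, Helarctos, Nyctereutes, Papio, Quercus, Streptococcus, Takifugu, Xenopus.

10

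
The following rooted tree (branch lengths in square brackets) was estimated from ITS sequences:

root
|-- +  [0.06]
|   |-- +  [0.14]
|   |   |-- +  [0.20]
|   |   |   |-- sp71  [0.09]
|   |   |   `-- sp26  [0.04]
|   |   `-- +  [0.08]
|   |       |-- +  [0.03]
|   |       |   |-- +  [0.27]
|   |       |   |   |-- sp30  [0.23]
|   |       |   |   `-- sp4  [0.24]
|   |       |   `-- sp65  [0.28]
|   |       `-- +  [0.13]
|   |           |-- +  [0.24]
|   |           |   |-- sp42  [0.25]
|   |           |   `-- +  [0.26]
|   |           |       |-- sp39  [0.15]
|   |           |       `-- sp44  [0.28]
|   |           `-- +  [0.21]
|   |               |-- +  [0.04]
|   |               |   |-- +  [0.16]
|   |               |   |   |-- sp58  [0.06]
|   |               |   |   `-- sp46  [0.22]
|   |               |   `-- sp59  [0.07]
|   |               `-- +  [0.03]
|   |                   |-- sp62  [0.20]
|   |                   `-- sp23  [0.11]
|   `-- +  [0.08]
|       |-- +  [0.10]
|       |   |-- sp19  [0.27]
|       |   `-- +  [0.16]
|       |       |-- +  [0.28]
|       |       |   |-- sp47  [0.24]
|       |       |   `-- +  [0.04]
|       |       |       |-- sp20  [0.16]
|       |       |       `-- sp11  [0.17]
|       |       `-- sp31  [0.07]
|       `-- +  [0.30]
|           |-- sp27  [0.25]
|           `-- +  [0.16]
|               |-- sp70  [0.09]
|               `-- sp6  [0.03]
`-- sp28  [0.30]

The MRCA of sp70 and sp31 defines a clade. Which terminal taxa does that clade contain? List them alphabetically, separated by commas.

sp11, sp19, sp20, sp27, sp31, sp47, sp6, sp70

Tracing sp70: it sits inside (sp70,sp6).
Tracing sp31: it sits inside ((sp47,(sp20,sp11)),sp31).
The smallest clade enclosing both is ((sp19,((sp47,(sp20,sp11)),sp31)),(sp27,(sp70,sp6))); the answer is its 8 terminal taxa in alphabetical order.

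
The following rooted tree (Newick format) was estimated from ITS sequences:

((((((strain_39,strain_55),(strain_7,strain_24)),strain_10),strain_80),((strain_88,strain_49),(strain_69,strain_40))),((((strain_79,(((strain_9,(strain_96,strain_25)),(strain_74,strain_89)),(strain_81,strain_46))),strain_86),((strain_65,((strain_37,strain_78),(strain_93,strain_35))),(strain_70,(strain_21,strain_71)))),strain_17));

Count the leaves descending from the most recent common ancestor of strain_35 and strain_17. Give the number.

The MRCA of strain_35 and strain_17 is the node subtending ((((strain_79,(((strain_9,(strain_96,strain_25)),(strain_74,strain_89)),(strain_81,strain_46))),strain_86),((strain_65,((strain_37,strain_78),(strain_93,strain_35))),(strain_70,(strain_21,strain_71)))),strain_17).
That clade contains 18 terminal taxa: strain_17, strain_21, strain_25, strain_35, strain_37, strain_46, strain_65, strain_70, strain_71, strain_74, strain_78, strain_79, strain_81, strain_86, strain_89, strain_9, strain_93, strain_96.

18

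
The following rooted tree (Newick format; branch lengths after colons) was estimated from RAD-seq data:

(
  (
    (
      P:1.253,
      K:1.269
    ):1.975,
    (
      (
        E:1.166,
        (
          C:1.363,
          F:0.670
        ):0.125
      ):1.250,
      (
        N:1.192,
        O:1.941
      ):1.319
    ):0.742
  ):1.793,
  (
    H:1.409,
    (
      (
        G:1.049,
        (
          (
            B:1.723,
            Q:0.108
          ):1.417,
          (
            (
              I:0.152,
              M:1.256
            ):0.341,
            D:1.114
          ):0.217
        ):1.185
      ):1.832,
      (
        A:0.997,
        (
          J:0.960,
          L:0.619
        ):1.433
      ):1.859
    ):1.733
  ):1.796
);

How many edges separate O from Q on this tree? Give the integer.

10

The MRCA of O and Q is the root of the tree.
From O up to that node: 4 branches. From Q up to the same node: 6 branches. Total: 4 + 6 = 10.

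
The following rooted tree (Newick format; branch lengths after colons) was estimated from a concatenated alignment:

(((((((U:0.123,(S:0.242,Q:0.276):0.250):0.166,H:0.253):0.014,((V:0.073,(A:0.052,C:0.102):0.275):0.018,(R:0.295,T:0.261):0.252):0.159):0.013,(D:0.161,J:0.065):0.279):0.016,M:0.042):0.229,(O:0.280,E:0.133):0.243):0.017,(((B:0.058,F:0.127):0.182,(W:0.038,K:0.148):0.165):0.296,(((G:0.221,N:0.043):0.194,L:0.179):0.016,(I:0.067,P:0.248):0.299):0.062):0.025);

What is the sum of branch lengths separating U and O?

1.084

The path runs U → … → MRCA → … → O; the MRCA is the node subtending ((((((U,(S,Q)),H),((V,(A,C)),(R,T))),(D,J)),M),(O,E)).
Branch lengths along that path: 0.123 + 0.166 + 0.014 + 0.013 + 0.016 + 0.229 + 0.243 + 0.280 = 1.084.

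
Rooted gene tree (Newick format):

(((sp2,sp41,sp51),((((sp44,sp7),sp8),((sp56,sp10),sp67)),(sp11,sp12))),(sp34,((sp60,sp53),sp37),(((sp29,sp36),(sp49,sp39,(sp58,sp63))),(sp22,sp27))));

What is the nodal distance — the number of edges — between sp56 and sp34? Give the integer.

The MRCA of sp56 and sp34 is the root of the tree.
From sp56 up to that node: 6 branches. From sp34 up to the same node: 2 branches. Total: 6 + 2 = 8.

8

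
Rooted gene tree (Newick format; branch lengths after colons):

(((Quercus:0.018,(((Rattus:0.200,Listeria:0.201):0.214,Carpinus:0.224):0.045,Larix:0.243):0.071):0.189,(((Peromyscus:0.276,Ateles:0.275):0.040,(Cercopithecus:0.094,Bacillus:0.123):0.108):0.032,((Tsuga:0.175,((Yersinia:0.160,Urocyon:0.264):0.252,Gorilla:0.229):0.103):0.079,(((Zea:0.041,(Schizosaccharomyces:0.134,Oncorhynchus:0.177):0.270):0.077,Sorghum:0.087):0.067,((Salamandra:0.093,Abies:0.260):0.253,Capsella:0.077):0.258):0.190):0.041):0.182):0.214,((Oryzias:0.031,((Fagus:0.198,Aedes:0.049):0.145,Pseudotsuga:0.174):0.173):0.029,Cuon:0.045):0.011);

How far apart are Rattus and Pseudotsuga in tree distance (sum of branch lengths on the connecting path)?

The path runs Rattus → … → MRCA → … → Pseudotsuga; the MRCA is the root of the tree.
Branch lengths along that path: 0.200 + 0.214 + 0.045 + 0.071 + 0.189 + 0.214 + 0.011 + 0.029 + 0.173 + 0.174 = 1.320.

1.320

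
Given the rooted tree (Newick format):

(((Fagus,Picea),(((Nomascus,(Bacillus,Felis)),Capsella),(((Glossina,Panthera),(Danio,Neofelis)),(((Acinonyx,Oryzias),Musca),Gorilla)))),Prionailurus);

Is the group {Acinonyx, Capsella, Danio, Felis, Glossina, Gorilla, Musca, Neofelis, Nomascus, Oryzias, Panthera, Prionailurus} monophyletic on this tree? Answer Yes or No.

The MRCA of the listed taxa is the root, so the smallest clade containing them is the whole tree.
That clade also contains Bacillus, Fagus, Picea, which are not in the proposed group, so the group is not monophyletic.

No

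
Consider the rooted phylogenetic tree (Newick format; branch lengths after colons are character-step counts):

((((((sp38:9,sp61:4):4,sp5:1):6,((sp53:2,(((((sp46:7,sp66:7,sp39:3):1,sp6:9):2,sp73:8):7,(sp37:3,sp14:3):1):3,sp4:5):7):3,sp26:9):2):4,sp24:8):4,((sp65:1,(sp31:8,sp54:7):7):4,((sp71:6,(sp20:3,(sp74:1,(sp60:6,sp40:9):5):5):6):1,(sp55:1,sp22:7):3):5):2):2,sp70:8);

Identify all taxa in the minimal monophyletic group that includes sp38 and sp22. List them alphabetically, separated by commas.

sp14, sp20, sp22, sp24, sp26, sp31, sp37, sp38, sp39, sp4, sp40, sp46, sp5, sp53, sp54, sp55, sp6, sp60, sp61, sp65, sp66, sp71, sp73, sp74

Tracing sp38: it sits inside (sp38,sp61).
Tracing sp22: it sits inside (sp55,sp22).
The smallest clade enclosing both is (((((sp38,sp61),sp5),((sp53,(((((sp46,sp66,sp39),sp6),sp73),(sp37,sp14)),sp4)),sp26)),sp24),((sp65,(sp31,sp54)),((sp71,(sp20,(sp74,(sp60,sp40)))),(sp55,sp22)))); the answer is its 24 terminal taxa in alphabetical order.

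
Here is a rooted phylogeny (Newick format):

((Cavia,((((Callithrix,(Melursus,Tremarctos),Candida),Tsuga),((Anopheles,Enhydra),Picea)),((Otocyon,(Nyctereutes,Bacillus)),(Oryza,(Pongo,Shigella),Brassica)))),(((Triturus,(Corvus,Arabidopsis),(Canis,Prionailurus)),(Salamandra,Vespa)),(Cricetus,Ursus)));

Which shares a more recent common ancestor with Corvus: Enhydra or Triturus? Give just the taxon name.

Triturus

The MRCA of Corvus and Triturus subtends (Triturus,(Corvus,Arabidopsis),(Canis,Prionailurus)) (5 taxa).
The MRCA of Corvus and Enhydra is the root, subtending the entire tree (25 taxa).
The first is nested inside the second, so Corvus shares a more recent common ancestor with Triturus.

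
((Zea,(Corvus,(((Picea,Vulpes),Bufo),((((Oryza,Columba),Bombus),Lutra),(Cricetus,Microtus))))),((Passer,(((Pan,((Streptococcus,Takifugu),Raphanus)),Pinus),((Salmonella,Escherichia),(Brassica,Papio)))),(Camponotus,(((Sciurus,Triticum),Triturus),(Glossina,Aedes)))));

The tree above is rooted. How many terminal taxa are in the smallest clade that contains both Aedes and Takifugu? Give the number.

16

The MRCA of Aedes and Takifugu is the node subtending ((Passer,(((Pan,((Streptococcus,Takifugu),Raphanus)),Pinus),((Salmonella,Escherichia),(Brassica,Papio)))),(Camponotus,(((Sciurus,Triticum),Triturus),(Glossina,Aedes)))).
That clade contains 16 terminal taxa: Aedes, Brassica, Camponotus, Escherichia, Glossina, Pan, Papio, Passer, Pinus, Raphanus, Salmonella, Sciurus, Streptococcus, Takifugu, Triticum, Triturus.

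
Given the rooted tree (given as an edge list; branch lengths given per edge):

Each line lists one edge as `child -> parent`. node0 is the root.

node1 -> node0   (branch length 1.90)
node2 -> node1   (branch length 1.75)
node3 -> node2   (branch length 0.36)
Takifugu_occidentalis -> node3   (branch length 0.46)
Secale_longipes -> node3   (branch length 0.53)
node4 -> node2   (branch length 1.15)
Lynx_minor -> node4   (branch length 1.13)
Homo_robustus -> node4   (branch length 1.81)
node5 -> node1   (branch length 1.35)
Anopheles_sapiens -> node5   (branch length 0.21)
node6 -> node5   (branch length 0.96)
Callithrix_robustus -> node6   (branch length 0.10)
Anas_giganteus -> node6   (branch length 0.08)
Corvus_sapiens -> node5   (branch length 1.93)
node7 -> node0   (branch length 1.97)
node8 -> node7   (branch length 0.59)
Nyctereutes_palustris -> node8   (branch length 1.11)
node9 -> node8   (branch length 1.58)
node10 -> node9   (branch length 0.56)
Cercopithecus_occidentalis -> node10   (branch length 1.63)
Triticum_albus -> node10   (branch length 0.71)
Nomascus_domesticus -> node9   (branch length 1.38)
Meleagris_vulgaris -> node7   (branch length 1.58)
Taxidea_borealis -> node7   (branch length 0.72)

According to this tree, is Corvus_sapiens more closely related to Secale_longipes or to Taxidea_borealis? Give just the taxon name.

Secale_longipes

The MRCA of Corvus_sapiens and Secale_longipes subtends (((Takifugu_occidentalis,Secale_longipes),(Lynx_minor,Homo_robustus)),(Anopheles_sapiens,(Callithrix_robustus,Anas_giganteus),Corvus_sapiens)) (8 taxa).
The MRCA of Corvus_sapiens and Taxidea_borealis is the root, subtending the entire tree (14 taxa).
The first is nested inside the second, so Corvus_sapiens shares a more recent common ancestor with Secale_longipes.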